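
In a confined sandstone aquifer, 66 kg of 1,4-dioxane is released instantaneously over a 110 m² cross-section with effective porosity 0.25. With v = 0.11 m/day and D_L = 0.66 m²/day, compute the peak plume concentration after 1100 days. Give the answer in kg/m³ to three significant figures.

The peak of an instantaneous 1D plume sits at x = vt; there the Gaussian factor is 1 and C_max = M/(n_e·A·√(4πDt)), where n_e·A is the pore area the mass is dissolved in.
√(4πDt) = √(4π × 0.66 × 1100) = 95.52 m, so C_max = 66/(0.25 × 110 × 95.52) = 0.0251 kg/m³.

0.0251 kg/m³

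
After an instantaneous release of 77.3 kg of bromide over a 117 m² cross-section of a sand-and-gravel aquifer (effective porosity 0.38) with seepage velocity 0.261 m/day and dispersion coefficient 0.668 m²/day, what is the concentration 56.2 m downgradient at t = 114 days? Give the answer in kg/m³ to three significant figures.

0.00566 kg/m³

For an instantaneous plane source, C(x,t) = M/(n_e·A·√(4πDt)) · exp(−(x−vt)²/(4Dt)), with n_e·A the pore (flow) area.
Plume center vt = 0.261 × 114 = 29.754 m, so the well at 56.2 m is 26.446 m downgradient of the peak.
√(4πDt) = 30.93 m, giving peak height M/(n_e·A·√(4πDt)) = 77.3/(0.38 × 117 × 30.93) = 0.05621 kg/m³.
(x−vt)²/(4Dt) = (26.446)²/(4 × 0.668 × 114) = 2.296; exp(−2.296) = 0.1007.
C = 0.05621 × 0.1007 = 0.00566 kg/m³.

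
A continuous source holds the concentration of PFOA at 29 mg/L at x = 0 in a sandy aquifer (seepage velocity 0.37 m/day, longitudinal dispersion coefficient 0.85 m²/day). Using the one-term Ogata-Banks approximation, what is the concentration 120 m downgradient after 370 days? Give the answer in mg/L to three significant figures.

21.7 mg/L

For a continuous step input, C/C₀ ≈ ½·erfc((x−vt)/(2√(Dt))).
vt = 0.37 × 370 = 136.9 m and 2√(Dt) = 2√(0.85 × 370) = 35.47 m.
Argument (x−vt)/(2√(Dt)) = (120 − 136.9)/35.47 = -0.4765; ½·erfc(-0.4765) = 0.7498.
C = 29 × 0.7498 = 21.7 mg/L.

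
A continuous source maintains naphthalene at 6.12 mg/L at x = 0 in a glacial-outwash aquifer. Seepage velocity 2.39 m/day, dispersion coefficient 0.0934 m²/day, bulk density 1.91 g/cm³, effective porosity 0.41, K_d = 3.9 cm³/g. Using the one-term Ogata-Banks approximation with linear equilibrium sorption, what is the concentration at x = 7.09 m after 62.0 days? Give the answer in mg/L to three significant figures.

4.87 mg/L

Retardation factor R = 1 + ρ_b·K_d/n = 1 + 1.91 × 3.9/0.41 = 19.17.
Sorption retards both mechanisms: v_R = v/R = 0.1247 m/day, D_R = D/R = 0.004872 m²/day.
v_R·t = 0.1247 × 62.0 = 7.7314 m; 2√(D_R t) = 1.099 m; argument = (7.09 − 7.7314)/1.099 = -0.5836.
C = C₀ × ½·erfc(-0.5836) = 6.12 × 0.7954 = 4.87 mg/L.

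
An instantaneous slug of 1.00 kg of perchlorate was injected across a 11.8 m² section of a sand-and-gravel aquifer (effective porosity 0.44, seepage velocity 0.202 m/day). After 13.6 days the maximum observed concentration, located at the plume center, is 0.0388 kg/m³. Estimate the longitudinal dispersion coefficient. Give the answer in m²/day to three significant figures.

At the plume center C_max = M/(n_e·A·√(4πDt)), so D = M²/(4πt·(n_e·A·C_max)²).
n_e·A·C_max = 0.44 × 11.8 × 0.0388 = 0.2014 kg/m.
D = 1.00²/(4π × 13.6 × 0.2014²) = 0.144 m²/day.

0.144 m²/day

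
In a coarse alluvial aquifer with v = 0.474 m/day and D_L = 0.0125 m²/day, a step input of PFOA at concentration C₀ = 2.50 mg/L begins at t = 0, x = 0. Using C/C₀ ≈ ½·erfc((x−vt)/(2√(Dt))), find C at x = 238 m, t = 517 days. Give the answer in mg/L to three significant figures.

2.44 mg/L

For a continuous step input, C/C₀ ≈ ½·erfc((x−vt)/(2√(Dt))).
vt = 0.474 × 517 = 245.058 m and 2√(Dt) = 2√(0.0125 × 517) = 5.084 m.
Argument (x−vt)/(2√(Dt)) = (238 − 245.058)/5.084 = -1.388; ½·erfc(-1.388) = 0.9752.
C = 2.50 × 0.9752 = 2.44 mg/L.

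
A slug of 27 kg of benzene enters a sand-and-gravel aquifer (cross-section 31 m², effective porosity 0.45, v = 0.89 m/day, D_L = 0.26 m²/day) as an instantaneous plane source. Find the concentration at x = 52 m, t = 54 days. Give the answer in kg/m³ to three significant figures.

For an instantaneous plane source, C(x,t) = M/(n_e·A·√(4πDt)) · exp(−(x−vt)²/(4Dt)), with n_e·A the pore (flow) area.
Plume center vt = 0.89 × 54 = 48.06 m, so the well at 52 m is 3.94 m downgradient of the peak.
√(4πDt) = 13.28 m, giving peak height M/(n_e·A·√(4πDt)) = 27/(0.45 × 31 × 13.28) = 0.1457 kg/m³.
(x−vt)²/(4Dt) = (3.94)²/(4 × 0.26 × 54) = 0.2764; exp(−0.2764) = 0.7585.
C = 0.1457 × 0.7585 = 0.111 kg/m³.

0.111 kg/m³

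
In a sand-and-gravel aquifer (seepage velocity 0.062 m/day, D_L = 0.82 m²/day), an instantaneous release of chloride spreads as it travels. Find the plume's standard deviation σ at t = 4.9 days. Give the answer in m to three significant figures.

2.83 m

Dispersive spreading gives a Gaussian with σ² = 2Dt; advection only shifts the center.
σ = √(2 × 0.82 × 4.9) = 2.83 m.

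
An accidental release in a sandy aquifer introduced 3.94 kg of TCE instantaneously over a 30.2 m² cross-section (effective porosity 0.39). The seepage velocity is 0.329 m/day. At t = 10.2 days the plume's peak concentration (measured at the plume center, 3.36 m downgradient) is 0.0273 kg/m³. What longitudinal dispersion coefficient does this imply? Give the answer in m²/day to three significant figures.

At the plume center C_max = M/(n_e·A·√(4πDt)), so D = M²/(4πt·(n_e·A·C_max)²).
n_e·A·C_max = 0.39 × 30.2 × 0.0273 = 0.3215 kg/m.
D = 3.94²/(4π × 10.2 × 0.3215²) = 1.17 m²/day.

1.17 m²/day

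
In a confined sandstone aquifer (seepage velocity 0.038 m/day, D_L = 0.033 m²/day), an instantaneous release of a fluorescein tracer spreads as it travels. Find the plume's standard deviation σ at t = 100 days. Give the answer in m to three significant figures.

Dispersive spreading gives a Gaussian with σ² = 2Dt; advection only shifts the center.
σ = √(2 × 0.033 × 100) = 2.57 m.

2.57 m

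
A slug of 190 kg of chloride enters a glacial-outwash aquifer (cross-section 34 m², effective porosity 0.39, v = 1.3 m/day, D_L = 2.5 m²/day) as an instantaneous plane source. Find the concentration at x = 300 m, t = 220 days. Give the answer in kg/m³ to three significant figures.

For an instantaneous plane source, C(x,t) = M/(n_e·A·√(4πDt)) · exp(−(x−vt)²/(4Dt)), with n_e·A the pore (flow) area.
Plume center vt = 1.3 × 220 = 286 m, so the well at 300 m is 14 m downgradient of the peak.
√(4πDt) = 83.14 m, giving peak height M/(n_e·A·√(4πDt)) = 190/(0.39 × 34 × 83.14) = 0.1723 kg/m³.
(x−vt)²/(4Dt) = (14)²/(4 × 2.5 × 220) = 0.08909; exp(−0.08909) = 0.9148.
C = 0.1723 × 0.9148 = 0.158 kg/m³.

0.158 kg/m³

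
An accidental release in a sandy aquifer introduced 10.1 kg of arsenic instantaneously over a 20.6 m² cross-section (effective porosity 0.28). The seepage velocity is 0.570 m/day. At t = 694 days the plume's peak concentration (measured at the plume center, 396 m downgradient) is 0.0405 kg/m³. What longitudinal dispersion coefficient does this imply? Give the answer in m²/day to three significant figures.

At the plume center C_max = M/(n_e·A·√(4πDt)), so D = M²/(4πt·(n_e·A·C_max)²).
n_e·A·C_max = 0.28 × 20.6 × 0.0405 = 0.2336 kg/m.
D = 10.1²/(4π × 694 × 0.2336²) = 0.214 m²/day.

0.214 m²/day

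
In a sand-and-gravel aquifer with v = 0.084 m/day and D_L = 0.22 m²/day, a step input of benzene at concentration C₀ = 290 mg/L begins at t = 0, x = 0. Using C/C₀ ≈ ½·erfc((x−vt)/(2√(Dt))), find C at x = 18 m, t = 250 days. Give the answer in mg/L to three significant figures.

178 mg/L

For a continuous step input, C/C₀ ≈ ½·erfc((x−vt)/(2√(Dt))).
vt = 0.084 × 250 = 21 m and 2√(Dt) = 2√(0.22 × 250) = 14.83 m.
Argument (x−vt)/(2√(Dt)) = (18 − 21)/14.83 = -0.2023; ½·erfc(-0.2023) = 0.6126.
C = 290 × 0.6126 = 178 mg/L.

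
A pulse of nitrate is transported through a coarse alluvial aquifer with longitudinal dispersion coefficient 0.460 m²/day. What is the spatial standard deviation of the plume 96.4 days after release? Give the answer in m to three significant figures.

Dispersive spreading gives a Gaussian with σ² = 2Dt; advection only shifts the center.
σ = √(2 × 0.460 × 96.4) = 9.42 m.

9.42 m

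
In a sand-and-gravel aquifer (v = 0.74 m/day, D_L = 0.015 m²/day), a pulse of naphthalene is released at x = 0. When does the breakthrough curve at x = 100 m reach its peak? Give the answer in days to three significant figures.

135 days

For the 1D instantaneous-source solution, setting ∂C/∂t = 0 at fixed x gives v²t² + 2Dt − x² = 0, so t = (√(D² + v²x²) − D)/v².
√(D² + v²x²) = √(0.015² + 0.74² × 100²) = 74.00; v² = 0.5476.
t = (74.00 − 0.015)/0.5476 = 135 days (vs. the pure-advection estimate x/v = 135 d).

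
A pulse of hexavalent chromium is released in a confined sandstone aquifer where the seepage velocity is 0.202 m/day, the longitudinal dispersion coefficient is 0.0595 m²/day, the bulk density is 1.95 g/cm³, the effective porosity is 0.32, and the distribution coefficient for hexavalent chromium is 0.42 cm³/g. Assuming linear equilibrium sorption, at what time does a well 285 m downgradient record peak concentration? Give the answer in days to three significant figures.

5020 days

Retardation factor R = 1 + ρ_b·K_d/n = 1 + 1.95 × 0.42/0.32 = 3.559.
Sorption retards both mechanisms: v_R = v/R = 0.05676 m/day, D_R = D/R = 0.01672 m²/day.
Peak time from v_R²t² + 2D_R t − x² = 0: t = (√(D_R² + v_R²x²) − D_R)/v_R².
√(D_R² + v_R²x²) = √(0.01672² + 0.05676² × 285²) = 16.18; v_R² = 0.003222.
t = (16.18 − 0.01672)/0.003222 = 5020 days.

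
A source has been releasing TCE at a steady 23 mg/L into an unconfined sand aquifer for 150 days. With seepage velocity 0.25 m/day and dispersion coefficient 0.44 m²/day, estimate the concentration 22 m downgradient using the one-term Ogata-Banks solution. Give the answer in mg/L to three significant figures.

21.0 mg/L

For a continuous step input, C/C₀ ≈ ½·erfc((x−vt)/(2√(Dt))).
vt = 0.25 × 150 = 37.5 m and 2√(Dt) = 2√(0.44 × 150) = 16.25 m.
Argument (x−vt)/(2√(Dt)) = (22 − 37.5)/16.25 = -0.9538; ½·erfc(-0.9538) = 0.9113.
C = 23 × 0.9113 = 21.0 mg/L.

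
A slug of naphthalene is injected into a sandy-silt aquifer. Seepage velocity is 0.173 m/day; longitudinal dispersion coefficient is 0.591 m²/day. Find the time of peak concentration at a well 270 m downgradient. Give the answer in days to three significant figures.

1540 days

For the 1D instantaneous-source solution, setting ∂C/∂t = 0 at fixed x gives v²t² + 2Dt − x² = 0, so t = (√(D² + v²x²) − D)/v².
√(D² + v²x²) = √(0.591² + 0.173² × 270²) = 46.71; v² = 0.029929.
t = (46.71 − 0.591)/0.029929 = 1540 days (vs. the pure-advection estimate x/v = 1560 d).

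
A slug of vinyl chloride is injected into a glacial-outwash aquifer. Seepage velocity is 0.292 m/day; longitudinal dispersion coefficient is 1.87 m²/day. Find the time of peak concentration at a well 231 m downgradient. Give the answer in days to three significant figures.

769 days

For the 1D instantaneous-source solution, setting ∂C/∂t = 0 at fixed x gives v²t² + 2Dt − x² = 0, so t = (√(D² + v²x²) − D)/v².
√(D² + v²x²) = √(1.87² + 0.292² × 231²) = 67.48; v² = 0.085264.
t = (67.48 − 1.87)/0.085264 = 769 days (vs. the pure-advection estimate x/v = 791 d).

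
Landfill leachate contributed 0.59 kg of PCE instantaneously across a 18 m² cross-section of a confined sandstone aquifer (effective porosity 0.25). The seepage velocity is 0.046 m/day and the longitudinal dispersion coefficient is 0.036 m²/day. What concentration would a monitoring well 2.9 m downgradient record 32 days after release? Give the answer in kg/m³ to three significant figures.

0.0221 kg/m³

For an instantaneous plane source, C(x,t) = M/(n_e·A·√(4πDt)) · exp(−(x−vt)²/(4Dt)), with n_e·A the pore (flow) area.
Plume center vt = 0.046 × 32 = 1.472 m, so the well at 2.9 m is 1.428 m downgradient of the peak.
√(4πDt) = 3.805 m, giving peak height M/(n_e·A·√(4πDt)) = 0.59/(0.25 × 18 × 3.805) = 0.03446 kg/m³.
(x−vt)²/(4Dt) = (1.428)²/(4 × 0.036 × 32) = 0.4425; exp(−0.4425) = 0.6424.
C = 0.03446 × 0.6424 = 0.0221 kg/m³.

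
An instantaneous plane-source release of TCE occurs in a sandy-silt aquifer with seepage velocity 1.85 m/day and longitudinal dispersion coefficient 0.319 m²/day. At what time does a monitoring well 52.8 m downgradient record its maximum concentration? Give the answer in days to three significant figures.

For the 1D instantaneous-source solution, setting ∂C/∂t = 0 at fixed x gives v²t² + 2Dt − x² = 0, so t = (√(D² + v²x²) − D)/v².
√(D² + v²x²) = √(0.319² + 1.85² × 52.8²) = 97.68; v² = 3.4225.
t = (97.68 − 0.319)/3.4225 = 28.4 days (vs. the pure-advection estimate x/v = 28.5 d).

28.4 days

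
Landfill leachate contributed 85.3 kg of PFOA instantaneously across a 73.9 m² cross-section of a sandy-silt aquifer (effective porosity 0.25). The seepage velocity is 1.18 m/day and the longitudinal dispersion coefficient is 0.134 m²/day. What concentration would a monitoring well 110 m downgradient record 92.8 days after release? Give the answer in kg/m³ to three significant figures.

0.368 kg/m³

For an instantaneous plane source, C(x,t) = M/(n_e·A·√(4πDt)) · exp(−(x−vt)²/(4Dt)), with n_e·A the pore (flow) area.
Plume center vt = 1.18 × 92.8 = 109.504 m, so the well at 110 m is 0.496 m downgradient of the peak.
√(4πDt) = 12.50 m, giving peak height M/(n_e·A·√(4πDt)) = 85.3/(0.25 × 73.9 × 12.50) = 0.3694 kg/m³.
(x−vt)²/(4Dt) = (0.496)²/(4 × 0.134 × 92.8) = 0.004946; exp(−0.004946) = 0.9951.
C = 0.3694 × 0.9951 = 0.368 kg/m³.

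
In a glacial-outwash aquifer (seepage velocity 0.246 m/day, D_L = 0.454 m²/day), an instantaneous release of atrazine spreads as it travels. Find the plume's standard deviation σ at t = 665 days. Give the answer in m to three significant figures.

Dispersive spreading gives a Gaussian with σ² = 2Dt; advection only shifts the center.
σ = √(2 × 0.454 × 665) = 24.6 m.

24.6 m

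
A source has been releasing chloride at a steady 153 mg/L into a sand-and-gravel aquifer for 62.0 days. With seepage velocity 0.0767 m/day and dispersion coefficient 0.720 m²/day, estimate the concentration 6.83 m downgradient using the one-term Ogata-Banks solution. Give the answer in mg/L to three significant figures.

For a continuous step input, C/C₀ ≈ ½·erfc((x−vt)/(2√(Dt))).
vt = 0.0767 × 62.0 = 4.7554 m and 2√(Dt) = 2√(0.720 × 62.0) = 13.36 m.
Argument (x−vt)/(2√(Dt)) = (6.83 − 4.7554)/13.36 = 0.1553; ½·erfc(0.1553) = 0.4131.
C = 153 × 0.4131 = 63.2 mg/L.

63.2 mg/L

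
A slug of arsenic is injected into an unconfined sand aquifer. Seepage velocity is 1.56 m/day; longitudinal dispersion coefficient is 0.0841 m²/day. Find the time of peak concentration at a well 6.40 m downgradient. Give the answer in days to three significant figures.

For the 1D instantaneous-source solution, setting ∂C/∂t = 0 at fixed x gives v²t² + 2Dt − x² = 0, so t = (√(D² + v²x²) − D)/v².
√(D² + v²x²) = √(0.0841² + 1.56² × 6.40²) = 9.984; v² = 2.4336.
t = (9.984 − 0.0841)/2.4336 = 4.07 days (vs. the pure-advection estimate x/v = 4.10 d).

4.07 days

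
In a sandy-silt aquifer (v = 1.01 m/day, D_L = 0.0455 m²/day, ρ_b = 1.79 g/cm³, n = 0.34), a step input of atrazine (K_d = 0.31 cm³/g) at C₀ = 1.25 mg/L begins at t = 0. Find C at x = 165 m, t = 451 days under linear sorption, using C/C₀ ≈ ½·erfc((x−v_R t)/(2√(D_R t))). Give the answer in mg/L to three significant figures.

1.22 mg/L

Retardation factor R = 1 + ρ_b·K_d/n = 1 + 1.79 × 0.31/0.34 = 2.632.
Sorption retards both mechanisms: v_R = v/R = 0.3837 m/day, D_R = D/R = 0.01729 m²/day.
v_R·t = 0.3837 × 451 = 173.0487 m; 2√(D_R t) = 5.585 m; argument = (165 − 173.0487)/5.585 = -1.441.
C = C₀ × ½·erfc(-1.441) = 1.25 × 0.9792 = 1.22 mg/L.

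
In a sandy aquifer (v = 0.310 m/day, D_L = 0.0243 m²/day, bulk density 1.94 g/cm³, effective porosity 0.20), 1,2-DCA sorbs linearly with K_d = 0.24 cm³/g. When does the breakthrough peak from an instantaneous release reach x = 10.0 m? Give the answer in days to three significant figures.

107 days

Retardation factor R = 1 + ρ_b·K_d/n = 1 + 1.94 × 0.24/0.20 = 3.328.
Sorption retards both mechanisms: v_R = v/R = 0.09315 m/day, D_R = D/R = 0.007302 m²/day.
Peak time from v_R²t² + 2D_R t − x² = 0: t = (√(D_R² + v_R²x²) − D_R)/v_R².
√(D_R² + v_R²x²) = √(0.007302² + 0.09315² × 10.0²) = 0.9315; v_R² = 0.008677.
t = (0.9315 − 0.007302)/0.008677 = 107 days.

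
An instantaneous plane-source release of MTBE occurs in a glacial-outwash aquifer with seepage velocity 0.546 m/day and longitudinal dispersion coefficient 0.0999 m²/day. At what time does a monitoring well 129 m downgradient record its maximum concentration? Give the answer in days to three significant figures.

For the 1D instantaneous-source solution, setting ∂C/∂t = 0 at fixed x gives v²t² + 2Dt − x² = 0, so t = (√(D² + v²x²) − D)/v².
√(D² + v²x²) = √(0.0999² + 0.546² × 129²) = 70.43; v² = 0.298116.
t = (70.43 − 0.0999)/0.298116 = 236 days (vs. the pure-advection estimate x/v = 236 d).

236 days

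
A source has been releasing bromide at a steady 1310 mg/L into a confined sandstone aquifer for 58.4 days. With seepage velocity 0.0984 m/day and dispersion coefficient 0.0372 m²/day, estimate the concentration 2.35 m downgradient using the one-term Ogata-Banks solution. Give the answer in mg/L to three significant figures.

For a continuous step input, C/C₀ ≈ ½·erfc((x−vt)/(2√(Dt))).
vt = 0.0984 × 58.4 = 5.74656 m and 2√(Dt) = 2√(0.0372 × 58.4) = 2.948 m.
Argument (x−vt)/(2√(Dt)) = (2.35 − 5.74656)/2.948 = -1.152; ½·erfc(-1.152) = 0.9484.
C = 1310 × 0.9484 = 1240 mg/L.

1240 mg/L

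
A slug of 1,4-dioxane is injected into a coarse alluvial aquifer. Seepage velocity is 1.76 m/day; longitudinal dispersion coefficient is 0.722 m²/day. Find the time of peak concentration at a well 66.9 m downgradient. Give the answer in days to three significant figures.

For the 1D instantaneous-source solution, setting ∂C/∂t = 0 at fixed x gives v²t² + 2Dt − x² = 0, so t = (√(D² + v²x²) − D)/v².
√(D² + v²x²) = √(0.722² + 1.76² × 66.9²) = 117.7; v² = 3.0976.
t = (117.7 − 0.722)/3.0976 = 37.8 days (vs. the pure-advection estimate x/v = 38.0 d).

37.8 days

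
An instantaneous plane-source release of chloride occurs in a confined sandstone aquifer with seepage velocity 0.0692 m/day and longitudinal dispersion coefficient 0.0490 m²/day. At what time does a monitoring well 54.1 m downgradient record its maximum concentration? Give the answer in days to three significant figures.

772 days

For the 1D instantaneous-source solution, setting ∂C/∂t = 0 at fixed x gives v²t² + 2Dt − x² = 0, so t = (√(D² + v²x²) − D)/v².
√(D² + v²x²) = √(0.0490² + 0.0692² × 54.1²) = 3.744; v² = 0.00478864.
t = (3.744 − 0.0490)/0.00478864 = 772 days (vs. the pure-advection estimate x/v = 782 d).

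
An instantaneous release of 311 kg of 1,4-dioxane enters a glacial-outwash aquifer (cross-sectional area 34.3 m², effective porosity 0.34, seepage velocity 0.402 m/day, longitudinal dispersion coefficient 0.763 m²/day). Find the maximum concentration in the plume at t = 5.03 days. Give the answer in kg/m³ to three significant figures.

3.84 kg/m³

The peak of an instantaneous 1D plume sits at x = vt; there the Gaussian factor is 1 and C_max = M/(n_e·A·√(4πDt)), where n_e·A is the pore area the mass is dissolved in.
√(4πDt) = √(4π × 0.763 × 5.03) = 6.945 m, so C_max = 311/(0.34 × 34.3 × 6.945) = 3.84 kg/m³.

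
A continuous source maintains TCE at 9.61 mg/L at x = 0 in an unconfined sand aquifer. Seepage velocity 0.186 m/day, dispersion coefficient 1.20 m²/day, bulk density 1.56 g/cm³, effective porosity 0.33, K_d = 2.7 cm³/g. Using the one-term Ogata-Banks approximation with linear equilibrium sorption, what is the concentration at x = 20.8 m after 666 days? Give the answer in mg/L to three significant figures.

1.31 mg/L

Retardation factor R = 1 + ρ_b·K_d/n = 1 + 1.56 × 2.7/0.33 = 13.76.
Sorption retards both mechanisms: v_R = v/R = 0.01352 m/day, D_R = D/R = 0.08721 m²/day.
v_R·t = 0.01352 × 666 = 9.00432 m; 2√(D_R t) = 15.24 m; argument = (20.8 − 9.00432)/15.24 = 0.7740.
C = C₀ × ½·erfc(0.7740) = 9.61 × 0.1368 = 1.31 mg/L.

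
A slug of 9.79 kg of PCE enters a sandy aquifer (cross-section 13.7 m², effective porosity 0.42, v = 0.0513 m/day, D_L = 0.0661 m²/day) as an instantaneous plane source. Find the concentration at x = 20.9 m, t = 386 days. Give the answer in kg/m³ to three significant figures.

For an instantaneous plane source, C(x,t) = M/(n_e·A·√(4πDt)) · exp(−(x−vt)²/(4Dt)), with n_e·A the pore (flow) area.
Plume center vt = 0.0513 × 386 = 19.8018 m, so the well at 20.9 m is 1.0982 m downgradient of the peak.
√(4πDt) = 17.91 m, giving peak height M/(n_e·A·√(4πDt)) = 9.79/(0.42 × 13.7 × 17.91) = 0.09500 kg/m³.
(x−vt)²/(4Dt) = (1.0982)²/(4 × 0.0661 × 386) = 0.01182; exp(−0.01182) = 0.9882.
C = 0.09500 × 0.9882 = 0.0939 kg/m³.

0.0939 kg/m³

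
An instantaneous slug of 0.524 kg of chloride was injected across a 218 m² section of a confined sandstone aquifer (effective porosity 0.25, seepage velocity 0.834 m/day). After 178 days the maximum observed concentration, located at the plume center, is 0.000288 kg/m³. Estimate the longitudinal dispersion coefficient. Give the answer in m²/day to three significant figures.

0.498 m²/day

At the plume center C_max = M/(n_e·A·√(4πDt)), so D = M²/(4πt·(n_e·A·C_max)²).
n_e·A·C_max = 0.25 × 218 × 0.000288 = 0.01570 kg/m.
D = 0.524²/(4π × 178 × 0.01570²) = 0.498 m²/day.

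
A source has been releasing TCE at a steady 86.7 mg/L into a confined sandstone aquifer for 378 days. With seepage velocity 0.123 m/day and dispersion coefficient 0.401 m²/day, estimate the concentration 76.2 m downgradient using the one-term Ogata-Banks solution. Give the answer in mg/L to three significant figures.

For a continuous step input, C/C₀ ≈ ½·erfc((x−vt)/(2√(Dt))).
vt = 0.123 × 378 = 46.494 m and 2√(Dt) = 2√(0.401 × 378) = 24.62 m.
Argument (x−vt)/(2√(Dt)) = (76.2 − 46.494)/24.62 = 1.207; ½·erfc(1.207) = 0.04392.
C = 86.7 × 0.04392 = 3.81 mg/L.

3.81 mg/L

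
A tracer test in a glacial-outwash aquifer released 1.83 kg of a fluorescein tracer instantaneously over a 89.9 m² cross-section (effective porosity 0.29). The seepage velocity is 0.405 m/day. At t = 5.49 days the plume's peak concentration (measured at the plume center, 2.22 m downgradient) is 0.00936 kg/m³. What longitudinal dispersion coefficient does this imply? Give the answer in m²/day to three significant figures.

At the plume center C_max = M/(n_e·A·√(4πDt)), so D = M²/(4πt·(n_e·A·C_max)²).
n_e·A·C_max = 0.29 × 89.9 × 0.00936 = 0.2440 kg/m.
D = 1.83²/(4π × 5.49 × 0.2440²) = 0.815 m²/day.

0.815 m²/day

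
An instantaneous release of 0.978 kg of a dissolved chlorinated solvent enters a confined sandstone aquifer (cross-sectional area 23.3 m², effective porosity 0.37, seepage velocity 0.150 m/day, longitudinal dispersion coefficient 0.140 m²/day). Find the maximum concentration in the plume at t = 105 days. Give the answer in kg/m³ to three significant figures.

0.00835 kg/m³

The peak of an instantaneous 1D plume sits at x = vt; there the Gaussian factor is 1 and C_max = M/(n_e·A·√(4πDt)), where n_e·A is the pore area the mass is dissolved in.
√(4πDt) = √(4π × 0.140 × 105) = 13.59 m, so C_max = 0.978/(0.37 × 23.3 × 13.59) = 0.00835 kg/m³.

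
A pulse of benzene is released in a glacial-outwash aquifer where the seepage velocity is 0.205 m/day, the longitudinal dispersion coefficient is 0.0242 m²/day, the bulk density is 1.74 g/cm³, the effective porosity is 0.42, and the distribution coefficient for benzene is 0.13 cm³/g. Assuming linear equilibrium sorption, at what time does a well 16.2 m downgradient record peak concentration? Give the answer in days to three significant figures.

Retardation factor R = 1 + ρ_b·K_d/n = 1 + 1.74 × 0.13/0.42 = 1.539.
Sorption retards both mechanisms: v_R = v/R = 0.1332 m/day, D_R = D/R = 0.01572 m²/day.
Peak time from v_R²t² + 2D_R t − x² = 0: t = (√(D_R² + v_R²x²) − D_R)/v_R².
√(D_R² + v_R²x²) = √(0.01572² + 0.1332² × 16.2²) = 2.158; v_R² = 0.01774.
t = (2.158 − 0.01572)/0.01774 = 121 days.

121 days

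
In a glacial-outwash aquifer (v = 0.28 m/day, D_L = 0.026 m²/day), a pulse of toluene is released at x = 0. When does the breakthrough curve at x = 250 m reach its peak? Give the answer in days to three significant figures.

893 days

For the 1D instantaneous-source solution, setting ∂C/∂t = 0 at fixed x gives v²t² + 2Dt − x² = 0, so t = (√(D² + v²x²) − D)/v².
√(D² + v²x²) = √(0.026² + 0.28² × 250²) = 70.00; v² = 0.0784.
t = (70.00 − 0.026)/0.0784 = 893 days (vs. the pure-advection estimate x/v = 893 d).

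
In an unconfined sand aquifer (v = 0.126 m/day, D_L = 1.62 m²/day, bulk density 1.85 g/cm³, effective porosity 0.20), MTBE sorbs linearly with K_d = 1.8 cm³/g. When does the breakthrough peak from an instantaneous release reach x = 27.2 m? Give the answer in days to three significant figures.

Retardation factor R = 1 + ρ_b·K_d/n = 1 + 1.85 × 1.8/0.20 = 17.65.
Sorption retards both mechanisms: v_R = v/R = 0.007139 m/day, D_R = D/R = 0.09178 m²/day.
Peak time from v_R²t² + 2D_R t − x² = 0: t = (√(D_R² + v_R²x²) − D_R)/v_R².
√(D_R² + v_R²x²) = √(0.09178² + 0.007139² × 27.2²) = 0.2148; v_R² = 5.097e-05.
t = (0.2148 − 0.09178)/5.097e-05 = 2410 days.

2410 days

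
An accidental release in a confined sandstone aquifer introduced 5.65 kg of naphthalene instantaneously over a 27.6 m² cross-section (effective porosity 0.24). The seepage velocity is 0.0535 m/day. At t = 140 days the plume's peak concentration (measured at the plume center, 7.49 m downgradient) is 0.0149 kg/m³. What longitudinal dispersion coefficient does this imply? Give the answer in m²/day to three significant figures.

At the plume center C_max = M/(n_e·A·√(4πDt)), so D = M²/(4πt·(n_e·A·C_max)²).
n_e·A·C_max = 0.24 × 27.6 × 0.0149 = 0.09870 kg/m.
D = 5.65²/(4π × 140 × 0.09870²) = 1.86 m²/day.

1.86 m²/day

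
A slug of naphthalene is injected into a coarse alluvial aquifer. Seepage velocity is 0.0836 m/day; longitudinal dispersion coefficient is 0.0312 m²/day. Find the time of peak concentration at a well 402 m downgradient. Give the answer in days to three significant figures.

For the 1D instantaneous-source solution, setting ∂C/∂t = 0 at fixed x gives v²t² + 2Dt − x² = 0, so t = (√(D² + v²x²) − D)/v².
√(D² + v²x²) = √(0.0312² + 0.0836² × 402²) = 33.61; v² = 0.00698896.
t = (33.61 − 0.0312)/0.00698896 = 4800 days (vs. the pure-advection estimate x/v = 4810 d).

4800 days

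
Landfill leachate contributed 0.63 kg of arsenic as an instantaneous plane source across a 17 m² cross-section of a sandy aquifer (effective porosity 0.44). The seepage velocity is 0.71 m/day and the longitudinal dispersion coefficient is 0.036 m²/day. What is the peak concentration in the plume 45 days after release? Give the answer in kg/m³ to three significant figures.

The peak of an instantaneous 1D plume sits at x = vt; there the Gaussian factor is 1 and C_max = M/(n_e·A·√(4πDt)), where n_e·A is the pore area the mass is dissolved in.
√(4πDt) = √(4π × 0.036 × 45) = 4.512 m, so C_max = 0.63/(0.44 × 17 × 4.512) = 0.0187 kg/m³.

0.0187 kg/m³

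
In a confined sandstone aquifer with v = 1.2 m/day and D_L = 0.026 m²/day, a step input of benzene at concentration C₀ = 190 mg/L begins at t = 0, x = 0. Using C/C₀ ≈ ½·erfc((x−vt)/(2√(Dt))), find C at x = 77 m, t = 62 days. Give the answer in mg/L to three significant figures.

14.0 mg/L

For a continuous step input, C/C₀ ≈ ½·erfc((x−vt)/(2√(Dt))).
vt = 1.2 × 62 = 74.4 m and 2√(Dt) = 2√(0.026 × 62) = 2.539 m.
Argument (x−vt)/(2√(Dt)) = (77 − 74.4)/2.539 = 1.024; ½·erfc(1.024) = 0.07379.
C = 190 × 0.07379 = 14.0 mg/L.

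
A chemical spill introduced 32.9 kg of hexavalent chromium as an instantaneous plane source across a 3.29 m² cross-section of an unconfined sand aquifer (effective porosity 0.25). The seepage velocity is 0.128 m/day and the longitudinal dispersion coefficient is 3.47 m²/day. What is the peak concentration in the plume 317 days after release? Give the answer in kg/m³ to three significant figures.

0.340 kg/m³

The peak of an instantaneous 1D plume sits at x = vt; there the Gaussian factor is 1 and C_max = M/(n_e·A·√(4πDt)), where n_e·A is the pore area the mass is dissolved in.
√(4πDt) = √(4π × 3.47 × 317) = 117.6 m, so C_max = 32.9/(0.25 × 3.29 × 117.6) = 0.340 kg/m³.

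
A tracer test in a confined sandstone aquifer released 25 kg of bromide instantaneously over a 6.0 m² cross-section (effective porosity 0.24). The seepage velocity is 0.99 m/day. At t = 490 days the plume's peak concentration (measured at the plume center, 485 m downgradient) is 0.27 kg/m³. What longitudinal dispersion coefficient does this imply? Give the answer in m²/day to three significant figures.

0.671 m²/day

At the plume center C_max = M/(n_e·A·√(4πDt)), so D = M²/(4πt·(n_e·A·C_max)²).
n_e·A·C_max = 0.24 × 6.0 × 0.27 = 0.3888 kg/m.
D = 25²/(4π × 490 × 0.3888²) = 0.671 m²/day.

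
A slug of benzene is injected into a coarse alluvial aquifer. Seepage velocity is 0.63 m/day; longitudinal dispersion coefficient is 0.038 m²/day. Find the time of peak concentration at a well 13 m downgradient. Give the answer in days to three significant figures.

For the 1D instantaneous-source solution, setting ∂C/∂t = 0 at fixed x gives v²t² + 2Dt − x² = 0, so t = (√(D² + v²x²) − D)/v².
√(D² + v²x²) = √(0.038² + 0.63² × 13²) = 8.190; v² = 0.3969.
t = (8.190 − 0.038)/0.3969 = 20.5 days (vs. the pure-advection estimate x/v = 20.6 d).

20.5 days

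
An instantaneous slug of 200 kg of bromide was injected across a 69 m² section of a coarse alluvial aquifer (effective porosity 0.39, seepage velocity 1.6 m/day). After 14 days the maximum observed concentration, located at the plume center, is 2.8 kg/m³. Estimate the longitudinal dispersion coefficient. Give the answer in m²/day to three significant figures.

At the plume center C_max = M/(n_e·A·√(4πDt)), so D = M²/(4πt·(n_e·A·C_max)²).
n_e·A·C_max = 0.39 × 69 × 2.8 = 75.35 kg/m.
D = 200²/(4π × 14 × 75.35²) = 0.0400 m²/day.

0.0400 m²/day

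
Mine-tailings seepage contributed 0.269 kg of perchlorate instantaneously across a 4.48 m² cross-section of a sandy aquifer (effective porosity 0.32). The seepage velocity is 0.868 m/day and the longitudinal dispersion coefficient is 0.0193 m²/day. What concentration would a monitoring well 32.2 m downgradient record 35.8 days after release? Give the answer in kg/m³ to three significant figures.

0.0403 kg/m³

For an instantaneous plane source, C(x,t) = M/(n_e·A·√(4πDt)) · exp(−(x−vt)²/(4Dt)), with n_e·A the pore (flow) area.
Plume center vt = 0.868 × 35.8 = 31.0744 m, so the well at 32.2 m is 1.1256 m downgradient of the peak.
√(4πDt) = 2.947 m, giving peak height M/(n_e·A·√(4πDt)) = 0.269/(0.32 × 4.48 × 2.947) = 0.06367 kg/m³.
(x−vt)²/(4Dt) = (1.1256)²/(4 × 0.0193 × 35.8) = 0.4584; exp(−0.4584) = 0.6323.
C = 0.06367 × 0.6323 = 0.0403 kg/m³.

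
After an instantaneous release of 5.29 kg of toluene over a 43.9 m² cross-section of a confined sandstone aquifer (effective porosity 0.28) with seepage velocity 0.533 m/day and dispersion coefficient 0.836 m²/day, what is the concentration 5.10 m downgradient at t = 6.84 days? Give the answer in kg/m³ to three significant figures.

0.0463 kg/m³

For an instantaneous plane source, C(x,t) = M/(n_e·A·√(4πDt)) · exp(−(x−vt)²/(4Dt)), with n_e·A the pore (flow) area.
Plume center vt = 0.533 × 6.84 = 3.64572 m, so the well at 5.10 m is 1.45428 m downgradient of the peak.
√(4πDt) = 8.477 m, giving peak height M/(n_e·A·√(4πDt)) = 5.29/(0.28 × 43.9 × 8.477) = 0.05077 kg/m³.
(x−vt)²/(4Dt) = (1.45428)²/(4 × 0.836 × 6.84) = 0.09246; exp(−0.09246) = 0.9117.
C = 0.05077 × 0.9117 = 0.0463 kg/m³.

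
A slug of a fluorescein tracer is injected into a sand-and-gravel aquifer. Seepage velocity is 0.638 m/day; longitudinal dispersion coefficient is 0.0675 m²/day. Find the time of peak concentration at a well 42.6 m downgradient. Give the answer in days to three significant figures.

For the 1D instantaneous-source solution, setting ∂C/∂t = 0 at fixed x gives v²t² + 2Dt − x² = 0, so t = (√(D² + v²x²) − D)/v².
√(D² + v²x²) = √(0.0675² + 0.638² × 42.6²) = 27.18; v² = 0.407044.
t = (27.18 − 0.0675)/0.407044 = 66.6 days (vs. the pure-advection estimate x/v = 66.8 d).

66.6 days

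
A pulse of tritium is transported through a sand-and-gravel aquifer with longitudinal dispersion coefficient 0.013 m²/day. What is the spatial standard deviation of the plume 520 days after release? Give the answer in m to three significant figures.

3.68 m

Dispersive spreading gives a Gaussian with σ² = 2Dt; advection only shifts the center.
σ = √(2 × 0.013 × 520) = 3.68 m.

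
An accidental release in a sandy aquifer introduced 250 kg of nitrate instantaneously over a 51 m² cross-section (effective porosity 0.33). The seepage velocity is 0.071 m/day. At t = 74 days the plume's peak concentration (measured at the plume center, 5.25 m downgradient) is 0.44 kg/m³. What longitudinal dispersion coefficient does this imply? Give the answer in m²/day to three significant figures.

At the plume center C_max = M/(n_e·A·√(4πDt)), so D = M²/(4πt·(n_e·A·C_max)²).
n_e·A·C_max = 0.33 × 51 × 0.44 = 7.405 kg/m.
D = 250²/(4π × 74 × 7.405²) = 1.23 m²/day.

1.23 m²/day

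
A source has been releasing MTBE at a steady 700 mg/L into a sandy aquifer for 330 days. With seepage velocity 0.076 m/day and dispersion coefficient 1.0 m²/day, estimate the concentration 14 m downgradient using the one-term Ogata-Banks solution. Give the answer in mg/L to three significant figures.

467 mg/L

For a continuous step input, C/C₀ ≈ ½·erfc((x−vt)/(2√(Dt))).
vt = 0.076 × 330 = 25.08 m and 2√(Dt) = 2√(1.0 × 330) = 36.33 m.
Argument (x−vt)/(2√(Dt)) = (14 − 25.08)/36.33 = -0.3050; ½·erfc(-0.3050) = 0.6669.
C = 700 × 0.6669 = 467 mg/L.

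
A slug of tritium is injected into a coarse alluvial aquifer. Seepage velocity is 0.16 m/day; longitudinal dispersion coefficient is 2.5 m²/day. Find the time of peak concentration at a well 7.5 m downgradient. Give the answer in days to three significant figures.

For the 1D instantaneous-source solution, setting ∂C/∂t = 0 at fixed x gives v²t² + 2Dt − x² = 0, so t = (√(D² + v²x²) − D)/v².
√(D² + v²x²) = √(2.5² + 0.16² × 7.5²) = 2.773; v² = 0.0256.
t = (2.773 − 2.5)/0.0256 = 10.7 days (vs. the pure-advection estimate x/v = 46.9 d).

10.7 days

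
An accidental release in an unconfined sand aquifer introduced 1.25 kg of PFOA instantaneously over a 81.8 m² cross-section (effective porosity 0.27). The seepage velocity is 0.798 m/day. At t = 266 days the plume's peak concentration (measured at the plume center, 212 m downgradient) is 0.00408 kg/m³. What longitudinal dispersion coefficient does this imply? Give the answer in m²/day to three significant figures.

0.0576 m²/day

At the plume center C_max = M/(n_e·A·√(4πDt)), so D = M²/(4πt·(n_e·A·C_max)²).
n_e·A·C_max = 0.27 × 81.8 × 0.00408 = 0.09011 kg/m.
D = 1.25²/(4π × 266 × 0.09011²) = 0.0576 m²/day.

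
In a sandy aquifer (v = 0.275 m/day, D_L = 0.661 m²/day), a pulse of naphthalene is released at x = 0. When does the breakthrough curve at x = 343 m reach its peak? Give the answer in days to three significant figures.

For the 1D instantaneous-source solution, setting ∂C/∂t = 0 at fixed x gives v²t² + 2Dt − x² = 0, so t = (√(D² + v²x²) − D)/v².
√(D² + v²x²) = √(0.661² + 0.275² × 343²) = 94.33; v² = 0.075625.
t = (94.33 − 0.661)/0.075625 = 1240 days (vs. the pure-advection estimate x/v = 1250 d).

1240 days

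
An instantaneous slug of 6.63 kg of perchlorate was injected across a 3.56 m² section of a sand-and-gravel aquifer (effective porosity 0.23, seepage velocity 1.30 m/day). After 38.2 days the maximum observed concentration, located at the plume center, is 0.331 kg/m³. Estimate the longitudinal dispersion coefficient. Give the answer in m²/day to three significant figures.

At the plume center C_max = M/(n_e·A·√(4πDt)), so D = M²/(4πt·(n_e·A·C_max)²).
n_e·A·C_max = 0.23 × 3.56 × 0.331 = 0.2710 kg/m.
D = 6.63²/(4π × 38.2 × 0.2710²) = 1.25 m²/day.

1.25 m²/day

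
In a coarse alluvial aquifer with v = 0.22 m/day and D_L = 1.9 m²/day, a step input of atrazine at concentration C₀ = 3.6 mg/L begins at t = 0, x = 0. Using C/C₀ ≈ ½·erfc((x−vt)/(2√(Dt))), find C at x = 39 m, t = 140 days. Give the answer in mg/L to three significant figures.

1.30 mg/L

For a continuous step input, C/C₀ ≈ ½·erfc((x−vt)/(2√(Dt))).
vt = 0.22 × 140 = 30.8 m and 2√(Dt) = 2√(1.9 × 140) = 32.62 m.
Argument (x−vt)/(2√(Dt)) = (39 − 30.8)/32.62 = 0.2514; ½·erfc(0.2514) = 0.3611.
C = 3.6 × 0.3611 = 1.30 mg/L.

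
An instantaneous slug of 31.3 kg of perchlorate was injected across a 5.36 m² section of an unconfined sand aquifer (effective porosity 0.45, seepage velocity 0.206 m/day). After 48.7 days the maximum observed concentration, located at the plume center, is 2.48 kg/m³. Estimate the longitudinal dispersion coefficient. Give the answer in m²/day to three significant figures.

0.0447 m²/day

At the plume center C_max = M/(n_e·A·√(4πDt)), so D = M²/(4πt·(n_e·A·C_max)²).
n_e·A·C_max = 0.45 × 5.36 × 2.48 = 5.982 kg/m.
D = 31.3²/(4π × 48.7 × 5.982²) = 0.0447 m²/day.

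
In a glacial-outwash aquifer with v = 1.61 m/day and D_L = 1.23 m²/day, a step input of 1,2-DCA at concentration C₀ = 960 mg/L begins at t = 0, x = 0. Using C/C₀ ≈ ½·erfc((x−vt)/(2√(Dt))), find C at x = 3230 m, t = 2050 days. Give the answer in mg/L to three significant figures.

For a continuous step input, C/C₀ ≈ ½·erfc((x−vt)/(2√(Dt))).
vt = 1.61 × 2050 = 3300.5 m and 2√(Dt) = 2√(1.23 × 2050) = 100.4 m.
Argument (x−vt)/(2√(Dt)) = (3230 − 3300.5)/100.4 = -0.7022; ½·erfc(-0.7022) = 0.8397.
C = 960 × 0.8397 = 806 mg/L.

806 mg/L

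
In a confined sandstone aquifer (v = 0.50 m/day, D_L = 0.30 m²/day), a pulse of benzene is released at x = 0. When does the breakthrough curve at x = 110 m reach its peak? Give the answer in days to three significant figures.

For the 1D instantaneous-source solution, setting ∂C/∂t = 0 at fixed x gives v²t² + 2Dt − x² = 0, so t = (√(D² + v²x²) − D)/v².
√(D² + v²x²) = √(0.30² + 0.50² × 110²) = 55.00; v² = 0.25.
t = (55.00 − 0.30)/0.25 = 219 days (vs. the pure-advection estimate x/v = 220 d).

219 days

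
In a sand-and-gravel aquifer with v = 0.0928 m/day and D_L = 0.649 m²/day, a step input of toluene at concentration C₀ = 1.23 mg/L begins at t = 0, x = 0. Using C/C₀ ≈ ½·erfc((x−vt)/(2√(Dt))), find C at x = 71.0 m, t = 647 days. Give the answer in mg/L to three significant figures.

0.434 mg/L

For a continuous step input, C/C₀ ≈ ½·erfc((x−vt)/(2√(Dt))).
vt = 0.0928 × 647 = 60.0416 m and 2√(Dt) = 2√(0.649 × 647) = 40.98 m.
Argument (x−vt)/(2√(Dt)) = (71.0 − 60.0416)/40.98 = 0.2674; ½·erfc(0.2674) = 0.3527.
C = 1.23 × 0.3527 = 0.434 mg/L.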